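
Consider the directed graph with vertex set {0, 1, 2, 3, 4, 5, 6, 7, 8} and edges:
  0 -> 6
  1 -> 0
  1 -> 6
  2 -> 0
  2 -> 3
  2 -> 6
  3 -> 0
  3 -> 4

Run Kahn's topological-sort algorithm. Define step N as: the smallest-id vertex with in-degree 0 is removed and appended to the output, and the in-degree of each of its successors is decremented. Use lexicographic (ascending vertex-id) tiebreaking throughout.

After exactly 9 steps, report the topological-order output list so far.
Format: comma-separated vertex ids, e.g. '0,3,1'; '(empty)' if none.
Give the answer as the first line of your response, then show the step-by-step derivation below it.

1,2,3,0,4,5,6,7,8

step 1: output 1; order=[1]; indeg=(2,0,0,1,1,0,2,0,0)
step 2: output 2; order=[1,2]; indeg=(1,0,0,0,1,0,1,0,0)
step 3: output 3; order=[1,2,3]; indeg=(0,0,0,0,0,0,1,0,0)
step 4: output 0; order=[1,2,3,0]; indeg=(0,0,0,0,0,0,0,0,0)
step 5: output 4; order=[1,2,3,0,4]; indeg=(0,0,0,0,0,0,0,0,0)
step 6: output 5; order=[1,2,3,0,4,5]; indeg=(0,0,0,0,0,0,0,0,0)
step 7: output 6; order=[1,2,3,0,4,5,6]; indeg=(0,0,0,0,0,0,0,0,0)
step 8: output 7; order=[1,2,3,0,4,5,6,7]; indeg=(0,0,0,0,0,0,0,0,0)
step 9: output 8; order=[1,2,3,0,4,5,6,7,8]; indeg=(0,0,0,0,0,0,0,0,0)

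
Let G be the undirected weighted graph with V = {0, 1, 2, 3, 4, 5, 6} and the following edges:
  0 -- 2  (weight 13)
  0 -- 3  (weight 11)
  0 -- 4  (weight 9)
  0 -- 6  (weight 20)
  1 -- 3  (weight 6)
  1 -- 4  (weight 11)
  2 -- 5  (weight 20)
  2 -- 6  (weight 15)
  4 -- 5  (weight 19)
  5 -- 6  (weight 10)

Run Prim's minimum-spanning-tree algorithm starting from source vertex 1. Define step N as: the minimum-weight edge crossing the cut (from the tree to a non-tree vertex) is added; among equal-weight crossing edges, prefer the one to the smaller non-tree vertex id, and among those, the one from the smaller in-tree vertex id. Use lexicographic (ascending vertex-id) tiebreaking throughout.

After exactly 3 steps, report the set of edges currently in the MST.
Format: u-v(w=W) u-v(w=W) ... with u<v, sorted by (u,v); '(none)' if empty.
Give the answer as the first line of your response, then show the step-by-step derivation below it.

0-3(w=11) 0-4(w=9) 1-3(w=6)

step 1: add edge 1-3 (w=6); MST = {1-3(w=6)}
step 2: add edge 0-3 (w=11); MST = {0-3(w=11) 1-3(w=6)}
step 3: add edge 0-4 (w=9); MST = {0-3(w=11) 0-4(w=9) 1-3(w=6)}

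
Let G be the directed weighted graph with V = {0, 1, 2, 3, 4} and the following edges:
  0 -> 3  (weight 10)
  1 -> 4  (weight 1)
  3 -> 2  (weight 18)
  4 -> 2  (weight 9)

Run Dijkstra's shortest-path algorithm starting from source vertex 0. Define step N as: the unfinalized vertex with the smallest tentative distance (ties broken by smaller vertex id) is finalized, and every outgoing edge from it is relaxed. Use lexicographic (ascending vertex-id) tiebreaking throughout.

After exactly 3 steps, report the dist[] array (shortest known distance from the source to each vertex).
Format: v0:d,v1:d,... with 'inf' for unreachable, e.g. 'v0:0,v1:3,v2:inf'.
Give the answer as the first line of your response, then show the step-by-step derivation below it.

v0:0,v1:inf,v2:28,v3:10,v4:inf

step 1: dist = v0:0,v1:inf,v2:inf,v3:10,v4:inf
step 2: dist = v0:0,v1:inf,v2:28,v3:10,v4:inf
step 3: dist = v0:0,v1:inf,v2:28,v3:10,v4:inf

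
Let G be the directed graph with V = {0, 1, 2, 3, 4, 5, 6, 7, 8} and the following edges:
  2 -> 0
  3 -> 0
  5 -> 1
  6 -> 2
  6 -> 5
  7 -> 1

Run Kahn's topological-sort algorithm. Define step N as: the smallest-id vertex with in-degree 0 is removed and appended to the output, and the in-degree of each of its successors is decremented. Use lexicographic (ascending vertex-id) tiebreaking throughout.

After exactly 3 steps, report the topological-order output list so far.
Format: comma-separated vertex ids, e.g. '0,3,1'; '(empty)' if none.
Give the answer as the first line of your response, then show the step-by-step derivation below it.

3,4,6

step 1: output 3; order=[3]; indeg=(1,2,1,0,0,1,0,0,0)
step 2: output 4; order=[3,4]; indeg=(1,2,1,0,0,1,0,0,0)
step 3: output 6; order=[3,4,6]; indeg=(1,2,0,0,0,0,0,0,0)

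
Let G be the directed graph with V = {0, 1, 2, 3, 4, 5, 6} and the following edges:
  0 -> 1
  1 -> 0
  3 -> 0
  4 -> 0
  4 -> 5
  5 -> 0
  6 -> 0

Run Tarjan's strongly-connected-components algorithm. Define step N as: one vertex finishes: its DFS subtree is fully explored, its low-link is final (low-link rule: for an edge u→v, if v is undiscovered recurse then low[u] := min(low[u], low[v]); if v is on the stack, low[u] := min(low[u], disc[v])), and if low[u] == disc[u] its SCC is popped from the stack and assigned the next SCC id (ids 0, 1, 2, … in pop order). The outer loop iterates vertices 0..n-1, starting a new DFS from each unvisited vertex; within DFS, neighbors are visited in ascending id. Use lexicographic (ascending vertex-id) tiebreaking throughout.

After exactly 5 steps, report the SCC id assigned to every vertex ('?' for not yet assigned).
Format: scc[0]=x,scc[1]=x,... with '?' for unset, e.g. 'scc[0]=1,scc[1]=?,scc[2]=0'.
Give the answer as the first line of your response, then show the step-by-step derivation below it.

scc[0]=0,scc[1]=0,scc[2]=1,scc[3]=2,scc[4]=?,scc[5]=3,scc[6]=?

step 1: low=(low[0]=0,low[1]=0,low[2]=?,low[3]=?,low[4]=?,low[5]=?,low[6]=?); scc=(scc[0]=?,scc[1]=?,scc[2]=?,scc[3]=?,scc[4]=?,scc[5]=?,scc[6]=?)
step 2: low=(low[0]=0,low[1]=0,low[2]=?,low[3]=?,low[4]=?,low[5]=?,low[6]=?); scc=(scc[0]=0,scc[1]=0,scc[2]=?,scc[3]=?,scc[4]=?,scc[5]=?,scc[6]=?)
step 3: low=(low[0]=0,low[1]=0,low[2]=2,low[3]=?,low[4]=?,low[5]=?,low[6]=?); scc=(scc[0]=0,scc[1]=0,scc[2]=1,scc[3]=?,scc[4]=?,scc[5]=?,scc[6]=?)
step 4: low=(low[0]=0,low[1]=0,low[2]=2,low[3]=3,low[4]=?,low[5]=?,low[6]=?); scc=(scc[0]=0,scc[1]=0,scc[2]=1,scc[3]=2,scc[4]=?,scc[5]=?,scc[6]=?)
step 5: low=(low[0]=0,low[1]=0,low[2]=2,low[3]=3,low[4]=4,low[5]=5,low[6]=?); scc=(scc[0]=0,scc[1]=0,scc[2]=1,scc[3]=2,scc[4]=?,scc[5]=3,scc[6]=?)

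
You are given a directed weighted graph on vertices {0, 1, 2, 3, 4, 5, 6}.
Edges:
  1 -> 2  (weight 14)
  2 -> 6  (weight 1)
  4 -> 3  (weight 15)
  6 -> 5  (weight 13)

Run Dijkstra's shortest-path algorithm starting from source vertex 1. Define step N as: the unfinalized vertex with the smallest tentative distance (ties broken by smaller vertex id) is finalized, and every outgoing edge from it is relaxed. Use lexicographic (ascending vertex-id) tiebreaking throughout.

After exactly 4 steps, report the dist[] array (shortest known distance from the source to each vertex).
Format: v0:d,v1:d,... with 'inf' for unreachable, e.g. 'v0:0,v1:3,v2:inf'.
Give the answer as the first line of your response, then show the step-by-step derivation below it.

v0:inf,v1:0,v2:14,v3:inf,v4:inf,v5:28,v6:15

step 1: dist = v0:inf,v1:0,v2:14,v3:inf,v4:inf,v5:inf,v6:inf
step 2: dist = v0:inf,v1:0,v2:14,v3:inf,v4:inf,v5:inf,v6:15
step 3: dist = v0:inf,v1:0,v2:14,v3:inf,v4:inf,v5:28,v6:15
step 4: dist = v0:inf,v1:0,v2:14,v3:inf,v4:inf,v5:28,v6:15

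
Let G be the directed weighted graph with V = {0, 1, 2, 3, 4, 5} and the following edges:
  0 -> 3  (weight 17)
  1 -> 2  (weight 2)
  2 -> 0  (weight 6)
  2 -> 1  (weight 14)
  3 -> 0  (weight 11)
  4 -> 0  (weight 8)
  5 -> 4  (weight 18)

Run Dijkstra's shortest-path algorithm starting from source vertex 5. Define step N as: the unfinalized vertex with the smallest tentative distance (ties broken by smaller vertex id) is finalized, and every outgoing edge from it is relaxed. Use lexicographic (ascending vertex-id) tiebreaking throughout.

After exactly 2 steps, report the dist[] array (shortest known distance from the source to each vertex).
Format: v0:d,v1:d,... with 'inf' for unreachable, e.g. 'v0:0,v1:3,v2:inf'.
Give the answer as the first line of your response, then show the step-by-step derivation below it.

v0:26,v1:inf,v2:inf,v3:inf,v4:18,v5:0

step 1: dist = v0:inf,v1:inf,v2:inf,v3:inf,v4:18,v5:0
step 2: dist = v0:26,v1:inf,v2:inf,v3:inf,v4:18,v5:0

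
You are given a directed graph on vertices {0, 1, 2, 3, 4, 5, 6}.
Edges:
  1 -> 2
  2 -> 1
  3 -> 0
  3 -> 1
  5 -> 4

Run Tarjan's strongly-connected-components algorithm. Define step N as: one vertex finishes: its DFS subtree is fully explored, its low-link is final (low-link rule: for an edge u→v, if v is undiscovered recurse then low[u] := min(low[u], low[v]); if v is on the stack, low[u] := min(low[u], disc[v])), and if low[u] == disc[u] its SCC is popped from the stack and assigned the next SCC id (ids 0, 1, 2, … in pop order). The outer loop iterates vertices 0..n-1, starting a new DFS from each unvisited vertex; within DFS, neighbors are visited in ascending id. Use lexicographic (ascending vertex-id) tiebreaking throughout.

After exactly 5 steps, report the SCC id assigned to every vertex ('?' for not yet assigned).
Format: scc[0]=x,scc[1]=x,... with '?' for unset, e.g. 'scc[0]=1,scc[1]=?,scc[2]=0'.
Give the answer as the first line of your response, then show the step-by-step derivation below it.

scc[0]=0,scc[1]=1,scc[2]=1,scc[3]=2,scc[4]=3,scc[5]=?,scc[6]=?

step 1: low=(low[0]=0,low[1]=?,low[2]=?,low[3]=?,low[4]=?,low[5]=?,low[6]=?); scc=(scc[0]=0,scc[1]=?,scc[2]=?,scc[3]=?,scc[4]=?,scc[5]=?,scc[6]=?)
step 2: low=(low[0]=0,low[1]=1,low[2]=1,low[3]=?,low[4]=?,low[5]=?,low[6]=?); scc=(scc[0]=0,scc[1]=?,scc[2]=?,scc[3]=?,scc[4]=?,scc[5]=?,scc[6]=?)
step 3: low=(low[0]=0,low[1]=1,low[2]=1,low[3]=?,low[4]=?,low[5]=?,low[6]=?); scc=(scc[0]=0,scc[1]=1,scc[2]=1,scc[3]=?,scc[4]=?,scc[5]=?,scc[6]=?)
step 4: low=(low[0]=0,low[1]=1,low[2]=1,low[3]=3,low[4]=?,low[5]=?,low[6]=?); scc=(scc[0]=0,scc[1]=1,scc[2]=1,scc[3]=2,scc[4]=?,scc[5]=?,scc[6]=?)
step 5: low=(low[0]=0,low[1]=1,low[2]=1,low[3]=3,low[4]=4,low[5]=?,low[6]=?); scc=(scc[0]=0,scc[1]=1,scc[2]=1,scc[3]=2,scc[4]=3,scc[5]=?,scc[6]=?)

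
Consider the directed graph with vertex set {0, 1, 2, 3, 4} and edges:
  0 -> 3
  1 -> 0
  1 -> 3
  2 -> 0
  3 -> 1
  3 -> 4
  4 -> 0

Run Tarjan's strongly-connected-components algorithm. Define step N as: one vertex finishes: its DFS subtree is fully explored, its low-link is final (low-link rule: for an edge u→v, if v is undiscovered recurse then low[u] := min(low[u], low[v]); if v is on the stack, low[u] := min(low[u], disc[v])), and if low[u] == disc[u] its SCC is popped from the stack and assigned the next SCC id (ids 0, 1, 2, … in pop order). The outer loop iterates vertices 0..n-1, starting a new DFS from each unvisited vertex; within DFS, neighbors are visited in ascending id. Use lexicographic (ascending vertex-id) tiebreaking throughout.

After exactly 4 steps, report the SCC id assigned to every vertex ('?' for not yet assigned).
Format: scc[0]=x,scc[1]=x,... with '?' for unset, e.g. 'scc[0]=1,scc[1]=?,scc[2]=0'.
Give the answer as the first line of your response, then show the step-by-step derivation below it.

scc[0]=0,scc[1]=0,scc[2]=?,scc[3]=0,scc[4]=0

step 1: low=(low[0]=0,low[1]=0,low[2]=?,low[3]=1,low[4]=?); scc=(scc[0]=?,scc[1]=?,scc[2]=?,scc[3]=?,scc[4]=?)
step 2: low=(low[0]=0,low[1]=0,low[2]=?,low[3]=0,low[4]=0); scc=(scc[0]=?,scc[1]=?,scc[2]=?,scc[3]=?,scc[4]=?)
step 3: low=(low[0]=0,low[1]=0,low[2]=?,low[3]=0,low[4]=0); scc=(scc[0]=?,scc[1]=?,scc[2]=?,scc[3]=?,scc[4]=?)
step 4: low=(low[0]=0,low[1]=0,low[2]=?,low[3]=0,low[4]=0); scc=(scc[0]=0,scc[1]=0,scc[2]=?,scc[3]=0,scc[4]=0)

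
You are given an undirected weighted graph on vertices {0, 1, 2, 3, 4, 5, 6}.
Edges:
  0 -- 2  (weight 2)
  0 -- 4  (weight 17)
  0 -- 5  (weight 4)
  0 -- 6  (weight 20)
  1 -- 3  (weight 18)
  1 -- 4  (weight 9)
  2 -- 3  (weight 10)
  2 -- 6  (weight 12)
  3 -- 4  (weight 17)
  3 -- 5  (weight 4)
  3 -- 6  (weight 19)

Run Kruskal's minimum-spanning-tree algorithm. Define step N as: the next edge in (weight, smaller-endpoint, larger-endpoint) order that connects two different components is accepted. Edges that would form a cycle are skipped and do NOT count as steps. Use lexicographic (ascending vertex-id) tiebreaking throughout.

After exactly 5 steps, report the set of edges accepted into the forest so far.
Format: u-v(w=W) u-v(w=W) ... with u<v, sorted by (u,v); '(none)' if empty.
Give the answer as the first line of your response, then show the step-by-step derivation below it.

0-2(w=2) 0-5(w=4) 1-4(w=9) 2-6(w=12) 3-5(w=4)

step 1: add edge 0-2 (w=2); MST = {0-2(w=2)}
step 2: add edge 0-5 (w=4); MST = {0-2(w=2) 0-5(w=4)}
step 3: add edge 3-5 (w=4); MST = {0-2(w=2) 0-5(w=4) 3-5(w=4)}
step 4: add edge 1-4 (w=9); MST = {0-2(w=2) 0-5(w=4) 1-4(w=9) 3-5(w=4)}
step 5: add edge 2-6 (w=12); MST = {0-2(w=2) 0-5(w=4) 1-4(w=9) 2-6(w=12) 3-5(w=4)}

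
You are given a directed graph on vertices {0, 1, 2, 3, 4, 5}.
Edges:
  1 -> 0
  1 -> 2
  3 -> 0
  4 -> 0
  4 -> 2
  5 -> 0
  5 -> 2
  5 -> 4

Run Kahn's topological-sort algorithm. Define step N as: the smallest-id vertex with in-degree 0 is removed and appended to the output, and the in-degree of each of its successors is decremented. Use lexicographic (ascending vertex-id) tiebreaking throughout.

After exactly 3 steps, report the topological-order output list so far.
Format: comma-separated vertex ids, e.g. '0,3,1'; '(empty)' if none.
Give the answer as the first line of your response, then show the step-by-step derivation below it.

1,3,5

step 1: output 1; order=[1]; indeg=(3,0,2,0,1,0)
step 2: output 3; order=[1,3]; indeg=(2,0,2,0,1,0)
step 3: output 5; order=[1,3,5]; indeg=(1,0,1,0,0,0)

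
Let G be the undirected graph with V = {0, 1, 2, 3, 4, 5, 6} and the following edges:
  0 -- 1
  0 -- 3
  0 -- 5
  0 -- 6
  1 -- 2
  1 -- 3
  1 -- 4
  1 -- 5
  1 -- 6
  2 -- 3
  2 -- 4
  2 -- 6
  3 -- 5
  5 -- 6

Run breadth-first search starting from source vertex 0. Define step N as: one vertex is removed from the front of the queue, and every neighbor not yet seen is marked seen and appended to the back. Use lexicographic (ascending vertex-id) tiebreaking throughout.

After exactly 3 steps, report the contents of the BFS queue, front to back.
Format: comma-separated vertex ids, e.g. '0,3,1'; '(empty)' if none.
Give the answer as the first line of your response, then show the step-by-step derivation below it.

5,6,2,4

step 1: dequeue 0; queue=[1,3,5,6]; order=0
step 2: dequeue 1; queue=[3,5,6,2,4]; order=0,1
step 3: dequeue 3; queue=[5,6,2,4]; order=0,1,3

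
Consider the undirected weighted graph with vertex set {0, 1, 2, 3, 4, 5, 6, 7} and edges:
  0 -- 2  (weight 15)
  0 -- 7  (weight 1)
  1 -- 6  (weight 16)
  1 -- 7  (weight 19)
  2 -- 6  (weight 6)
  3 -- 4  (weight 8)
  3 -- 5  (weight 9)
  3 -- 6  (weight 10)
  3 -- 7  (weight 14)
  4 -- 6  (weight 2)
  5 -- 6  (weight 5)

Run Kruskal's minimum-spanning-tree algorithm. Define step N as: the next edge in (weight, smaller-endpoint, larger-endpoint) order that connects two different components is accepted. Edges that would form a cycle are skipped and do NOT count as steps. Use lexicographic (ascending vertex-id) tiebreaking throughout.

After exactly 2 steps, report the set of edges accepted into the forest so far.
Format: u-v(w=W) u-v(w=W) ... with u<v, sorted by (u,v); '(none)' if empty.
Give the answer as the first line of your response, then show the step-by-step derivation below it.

0-7(w=1) 4-6(w=2)

step 1: add edge 0-7 (w=1); MST = {0-7(w=1)}
step 2: add edge 4-6 (w=2); MST = {0-7(w=1) 4-6(w=2)}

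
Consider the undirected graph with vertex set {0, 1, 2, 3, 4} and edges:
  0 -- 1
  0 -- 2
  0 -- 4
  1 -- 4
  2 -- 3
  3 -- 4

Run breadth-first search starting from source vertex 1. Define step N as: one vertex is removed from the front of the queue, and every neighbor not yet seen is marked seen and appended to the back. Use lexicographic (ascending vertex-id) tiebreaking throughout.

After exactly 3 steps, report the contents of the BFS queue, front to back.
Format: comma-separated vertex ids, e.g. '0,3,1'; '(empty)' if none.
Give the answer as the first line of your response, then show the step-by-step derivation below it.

2,3

step 1: dequeue 1; queue=[0,4]; order=1
step 2: dequeue 0; queue=[4,2]; order=1,0
step 3: dequeue 4; queue=[2,3]; order=1,0,4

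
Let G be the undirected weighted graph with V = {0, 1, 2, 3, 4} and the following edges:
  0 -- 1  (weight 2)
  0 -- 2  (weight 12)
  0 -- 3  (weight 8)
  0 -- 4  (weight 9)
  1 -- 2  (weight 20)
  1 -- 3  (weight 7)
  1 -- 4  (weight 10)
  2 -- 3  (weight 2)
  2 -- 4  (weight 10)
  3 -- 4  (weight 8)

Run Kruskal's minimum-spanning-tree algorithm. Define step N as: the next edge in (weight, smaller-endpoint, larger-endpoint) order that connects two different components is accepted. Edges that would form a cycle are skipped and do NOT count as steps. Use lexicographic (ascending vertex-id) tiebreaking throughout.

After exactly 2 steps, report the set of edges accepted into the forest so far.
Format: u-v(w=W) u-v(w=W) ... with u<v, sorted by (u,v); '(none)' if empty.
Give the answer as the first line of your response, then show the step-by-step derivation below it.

0-1(w=2) 2-3(w=2)

step 1: add edge 0-1 (w=2); MST = {0-1(w=2)}
step 2: add edge 2-3 (w=2); MST = {0-1(w=2) 2-3(w=2)}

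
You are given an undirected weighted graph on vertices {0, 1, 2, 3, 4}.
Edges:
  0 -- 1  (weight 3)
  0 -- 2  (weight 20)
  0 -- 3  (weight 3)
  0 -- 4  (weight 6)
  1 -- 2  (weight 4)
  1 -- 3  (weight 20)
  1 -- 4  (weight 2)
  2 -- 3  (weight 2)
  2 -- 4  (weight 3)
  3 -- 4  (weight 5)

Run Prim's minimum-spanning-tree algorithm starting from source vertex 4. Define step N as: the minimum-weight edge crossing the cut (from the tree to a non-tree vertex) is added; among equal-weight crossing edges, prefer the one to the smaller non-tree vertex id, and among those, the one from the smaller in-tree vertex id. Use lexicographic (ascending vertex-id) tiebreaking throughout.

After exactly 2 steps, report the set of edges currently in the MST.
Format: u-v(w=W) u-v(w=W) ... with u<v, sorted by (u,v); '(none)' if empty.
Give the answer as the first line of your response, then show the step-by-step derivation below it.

0-1(w=3) 1-4(w=2)

step 1: add edge 1-4 (w=2); MST = {1-4(w=2)}
step 2: add edge 0-1 (w=3); MST = {0-1(w=3) 1-4(w=2)}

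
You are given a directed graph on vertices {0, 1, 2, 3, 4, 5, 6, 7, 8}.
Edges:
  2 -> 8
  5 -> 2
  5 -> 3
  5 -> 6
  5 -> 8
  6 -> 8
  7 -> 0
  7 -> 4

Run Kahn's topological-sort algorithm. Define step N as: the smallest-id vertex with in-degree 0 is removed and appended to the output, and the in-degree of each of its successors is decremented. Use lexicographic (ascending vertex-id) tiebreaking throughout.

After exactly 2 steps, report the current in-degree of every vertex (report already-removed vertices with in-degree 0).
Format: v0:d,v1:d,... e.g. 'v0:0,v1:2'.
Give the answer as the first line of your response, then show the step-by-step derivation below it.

v0:1,v1:0,v2:0,v3:0,v4:1,v5:0,v6:0,v7:0,v8:2

step 1: output 1; order=[1]; indeg=(1,0,1,1,1,0,1,0,3)
step 2: output 5; order=[1,5]; indeg=(1,0,0,0,1,0,0,0,2)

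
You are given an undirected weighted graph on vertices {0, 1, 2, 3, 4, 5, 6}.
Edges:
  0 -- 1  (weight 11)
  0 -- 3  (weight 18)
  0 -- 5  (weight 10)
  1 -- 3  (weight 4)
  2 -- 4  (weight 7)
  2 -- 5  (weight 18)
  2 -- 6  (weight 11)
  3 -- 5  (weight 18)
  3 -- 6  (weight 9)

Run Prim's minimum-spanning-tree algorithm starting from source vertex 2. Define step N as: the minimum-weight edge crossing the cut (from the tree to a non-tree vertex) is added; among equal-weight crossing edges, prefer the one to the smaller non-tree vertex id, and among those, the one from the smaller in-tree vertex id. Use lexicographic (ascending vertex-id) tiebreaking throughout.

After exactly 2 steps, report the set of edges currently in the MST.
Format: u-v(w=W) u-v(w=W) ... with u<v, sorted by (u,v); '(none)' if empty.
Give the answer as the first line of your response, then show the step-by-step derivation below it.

2-4(w=7) 2-6(w=11)

step 1: add edge 2-4 (w=7); MST = {2-4(w=7)}
step 2: add edge 2-6 (w=11); MST = {2-4(w=7) 2-6(w=11)}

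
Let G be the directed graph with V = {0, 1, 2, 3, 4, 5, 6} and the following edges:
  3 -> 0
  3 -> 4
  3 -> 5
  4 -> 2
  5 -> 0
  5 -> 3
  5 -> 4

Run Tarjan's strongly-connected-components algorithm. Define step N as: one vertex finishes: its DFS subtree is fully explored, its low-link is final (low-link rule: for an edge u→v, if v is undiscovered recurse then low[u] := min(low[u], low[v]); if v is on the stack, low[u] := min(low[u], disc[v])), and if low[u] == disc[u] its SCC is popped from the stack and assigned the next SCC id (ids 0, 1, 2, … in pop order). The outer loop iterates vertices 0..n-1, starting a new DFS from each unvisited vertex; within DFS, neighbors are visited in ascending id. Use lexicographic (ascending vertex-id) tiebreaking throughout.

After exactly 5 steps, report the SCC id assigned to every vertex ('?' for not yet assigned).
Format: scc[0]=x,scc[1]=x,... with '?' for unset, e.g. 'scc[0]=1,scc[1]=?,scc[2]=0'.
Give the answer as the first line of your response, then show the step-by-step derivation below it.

scc[0]=0,scc[1]=1,scc[2]=2,scc[3]=?,scc[4]=3,scc[5]=?,scc[6]=?

step 1: low=(low[0]=0,low[1]=?,low[2]=?,low[3]=?,low[4]=?,low[5]=?,low[6]=?); scc=(scc[0]=0,scc[1]=?,scc[2]=?,scc[3]=?,scc[4]=?,scc[5]=?,scc[6]=?)
step 2: low=(low[0]=0,low[1]=1,low[2]=?,low[3]=?,low[4]=?,low[5]=?,low[6]=?); scc=(scc[0]=0,scc[1]=1,scc[2]=?,scc[3]=?,scc[4]=?,scc[5]=?,scc[6]=?)
step 3: low=(low[0]=0,low[1]=1,low[2]=2,low[3]=?,low[4]=?,low[5]=?,low[6]=?); scc=(scc[0]=0,scc[1]=1,scc[2]=2,scc[3]=?,scc[4]=?,scc[5]=?,scc[6]=?)
step 4: low=(low[0]=0,low[1]=1,low[2]=2,low[3]=3,low[4]=4,low[5]=?,low[6]=?); scc=(scc[0]=0,scc[1]=1,scc[2]=2,scc[3]=?,scc[4]=3,scc[5]=?,scc[6]=?)
step 5: low=(low[0]=0,low[1]=1,low[2]=2,low[3]=3,low[4]=4,low[5]=3,low[6]=?); scc=(scc[0]=0,scc[1]=1,scc[2]=2,scc[3]=?,scc[4]=3,scc[5]=?,scc[6]=?)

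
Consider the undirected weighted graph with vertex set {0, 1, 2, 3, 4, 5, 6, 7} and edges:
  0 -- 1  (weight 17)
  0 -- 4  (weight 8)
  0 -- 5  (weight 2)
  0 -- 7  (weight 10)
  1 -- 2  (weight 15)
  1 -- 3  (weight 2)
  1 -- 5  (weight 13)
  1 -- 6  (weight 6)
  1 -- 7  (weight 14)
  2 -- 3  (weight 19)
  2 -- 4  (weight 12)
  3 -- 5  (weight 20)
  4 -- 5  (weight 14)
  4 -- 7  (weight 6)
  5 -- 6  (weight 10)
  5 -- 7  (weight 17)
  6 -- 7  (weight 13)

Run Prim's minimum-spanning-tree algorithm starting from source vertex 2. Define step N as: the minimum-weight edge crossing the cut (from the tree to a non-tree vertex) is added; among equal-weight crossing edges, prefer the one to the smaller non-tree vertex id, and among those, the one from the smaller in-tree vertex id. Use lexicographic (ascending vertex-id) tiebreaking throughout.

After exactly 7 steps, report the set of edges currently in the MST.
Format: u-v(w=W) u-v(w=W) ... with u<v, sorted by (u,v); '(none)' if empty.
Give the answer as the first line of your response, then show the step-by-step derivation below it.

0-4(w=8) 0-5(w=2) 1-3(w=2) 1-6(w=6) 2-4(w=12) 4-7(w=6) 5-6(w=10)

step 1: add edge 2-4 (w=12); MST = {2-4(w=12)}
step 2: add edge 4-7 (w=6); MST = {2-4(w=12) 4-7(w=6)}
step 3: add edge 0-4 (w=8); MST = {0-4(w=8) 2-4(w=12) 4-7(w=6)}
step 4: add edge 0-5 (w=2); MST = {0-4(w=8) 0-5(w=2) 2-4(w=12) 4-7(w=6)}
step 5: add edge 5-6 (w=10); MST = {0-4(w=8) 0-5(w=2) 2-4(w=12) 4-7(w=6) 5-6(w=10)}
step 6: add edge 1-6 (w=6); MST = {0-4(w=8) 0-5(w=2) 1-6(w=6) 2-4(w=12) 4-7(w=6) 5-6(w=10)}
step 7: add edge 1-3 (w=2); MST = {0-4(w=8) 0-5(w=2) 1-3(w=2) 1-6(w=6) 2-4(w=12) 4-7(w=6) 5-6(w=10)}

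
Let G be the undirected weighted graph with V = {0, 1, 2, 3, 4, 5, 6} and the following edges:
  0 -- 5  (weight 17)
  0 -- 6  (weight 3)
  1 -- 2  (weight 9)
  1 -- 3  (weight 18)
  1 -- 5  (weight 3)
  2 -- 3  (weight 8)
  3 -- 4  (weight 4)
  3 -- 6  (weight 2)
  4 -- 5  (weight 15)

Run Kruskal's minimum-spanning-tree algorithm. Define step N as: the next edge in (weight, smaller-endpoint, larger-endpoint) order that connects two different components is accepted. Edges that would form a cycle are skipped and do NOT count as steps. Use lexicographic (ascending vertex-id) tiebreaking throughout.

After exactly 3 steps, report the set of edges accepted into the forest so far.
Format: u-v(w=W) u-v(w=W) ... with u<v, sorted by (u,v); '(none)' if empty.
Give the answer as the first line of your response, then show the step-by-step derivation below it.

0-6(w=3) 1-5(w=3) 3-6(w=2)

step 1: add edge 3-6 (w=2); MST = {3-6(w=2)}
step 2: add edge 0-6 (w=3); MST = {0-6(w=3) 3-6(w=2)}
step 3: add edge 1-5 (w=3); MST = {0-6(w=3) 1-5(w=3) 3-6(w=2)}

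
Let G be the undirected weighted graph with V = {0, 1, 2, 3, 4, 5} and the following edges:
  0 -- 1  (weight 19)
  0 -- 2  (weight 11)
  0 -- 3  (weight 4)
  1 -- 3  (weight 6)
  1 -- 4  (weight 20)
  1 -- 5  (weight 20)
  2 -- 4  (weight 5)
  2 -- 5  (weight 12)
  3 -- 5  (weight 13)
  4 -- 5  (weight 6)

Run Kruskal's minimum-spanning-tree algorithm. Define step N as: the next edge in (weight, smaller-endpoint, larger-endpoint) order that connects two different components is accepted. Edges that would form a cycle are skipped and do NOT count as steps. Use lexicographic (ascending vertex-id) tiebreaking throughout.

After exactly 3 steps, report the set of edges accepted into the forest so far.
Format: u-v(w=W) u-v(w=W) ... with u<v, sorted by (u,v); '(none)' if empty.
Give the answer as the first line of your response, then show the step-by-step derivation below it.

0-3(w=4) 1-3(w=6) 2-4(w=5)

step 1: add edge 0-3 (w=4); MST = {0-3(w=4)}
step 2: add edge 2-4 (w=5); MST = {0-3(w=4) 2-4(w=5)}
step 3: add edge 1-3 (w=6); MST = {0-3(w=4) 1-3(w=6) 2-4(w=5)}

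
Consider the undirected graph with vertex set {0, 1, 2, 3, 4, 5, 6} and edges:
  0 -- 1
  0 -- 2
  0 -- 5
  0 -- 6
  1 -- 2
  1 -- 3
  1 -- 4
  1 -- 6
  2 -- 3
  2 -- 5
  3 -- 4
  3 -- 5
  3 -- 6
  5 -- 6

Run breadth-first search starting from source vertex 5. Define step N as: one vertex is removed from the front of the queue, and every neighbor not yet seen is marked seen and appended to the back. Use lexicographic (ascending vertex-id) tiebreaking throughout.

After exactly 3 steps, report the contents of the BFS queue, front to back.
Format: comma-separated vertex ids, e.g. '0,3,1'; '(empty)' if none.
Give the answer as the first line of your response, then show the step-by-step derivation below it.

3,6,1

step 1: dequeue 5; queue=[0,2,3,6]; order=5
step 2: dequeue 0; queue=[2,3,6,1]; order=5,0
step 3: dequeue 2; queue=[3,6,1]; order=5,0,2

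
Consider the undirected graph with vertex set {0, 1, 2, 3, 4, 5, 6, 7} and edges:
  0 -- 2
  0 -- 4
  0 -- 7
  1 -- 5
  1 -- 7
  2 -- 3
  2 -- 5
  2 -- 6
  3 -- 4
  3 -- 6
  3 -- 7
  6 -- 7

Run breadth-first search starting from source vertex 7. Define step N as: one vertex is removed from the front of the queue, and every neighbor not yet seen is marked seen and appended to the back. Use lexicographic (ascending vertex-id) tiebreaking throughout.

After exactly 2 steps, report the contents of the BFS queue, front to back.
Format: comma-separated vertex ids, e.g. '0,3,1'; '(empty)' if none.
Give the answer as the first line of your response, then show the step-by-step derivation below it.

1,3,6,2,4

step 1: dequeue 7; queue=[0,1,3,6]; order=7
step 2: dequeue 0; queue=[1,3,6,2,4]; order=7,0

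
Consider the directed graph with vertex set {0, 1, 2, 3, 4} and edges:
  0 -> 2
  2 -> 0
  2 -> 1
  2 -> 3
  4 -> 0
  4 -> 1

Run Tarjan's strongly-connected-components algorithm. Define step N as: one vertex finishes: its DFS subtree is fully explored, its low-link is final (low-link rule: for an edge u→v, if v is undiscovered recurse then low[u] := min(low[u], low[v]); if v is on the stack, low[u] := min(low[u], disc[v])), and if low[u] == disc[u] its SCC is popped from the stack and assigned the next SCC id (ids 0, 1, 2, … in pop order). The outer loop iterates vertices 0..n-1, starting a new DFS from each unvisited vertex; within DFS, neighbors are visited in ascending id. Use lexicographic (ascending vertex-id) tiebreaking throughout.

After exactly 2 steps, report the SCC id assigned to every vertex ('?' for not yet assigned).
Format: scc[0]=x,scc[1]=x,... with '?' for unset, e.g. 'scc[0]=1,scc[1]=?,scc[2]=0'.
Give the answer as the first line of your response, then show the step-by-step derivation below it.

scc[0]=?,scc[1]=0,scc[2]=?,scc[3]=1,scc[4]=?

step 1: low=(low[0]=0,low[1]=2,low[2]=0,low[3]=?,low[4]=?); scc=(scc[0]=?,scc[1]=0,scc[2]=?,scc[3]=?,scc[4]=?)
step 2: low=(low[0]=0,low[1]=2,low[2]=0,low[3]=3,low[4]=?); scc=(scc[0]=?,scc[1]=0,scc[2]=?,scc[3]=1,scc[4]=?)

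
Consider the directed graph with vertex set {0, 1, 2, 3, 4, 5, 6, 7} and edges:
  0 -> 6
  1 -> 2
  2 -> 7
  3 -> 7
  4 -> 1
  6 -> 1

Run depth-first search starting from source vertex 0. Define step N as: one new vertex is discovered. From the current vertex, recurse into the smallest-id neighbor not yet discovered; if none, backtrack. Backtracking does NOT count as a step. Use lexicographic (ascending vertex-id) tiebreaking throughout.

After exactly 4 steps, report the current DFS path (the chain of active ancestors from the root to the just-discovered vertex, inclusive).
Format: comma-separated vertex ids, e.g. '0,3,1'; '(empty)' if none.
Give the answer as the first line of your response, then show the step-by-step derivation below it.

0,6,1,2

step 1: discover 0; path=0; order=0
step 2: discover 6; path=0>6; order=0,6
step 3: discover 1; path=0>6>1; order=0,6,1
step 4: discover 2; path=0>6>1>2; order=0,6,1,2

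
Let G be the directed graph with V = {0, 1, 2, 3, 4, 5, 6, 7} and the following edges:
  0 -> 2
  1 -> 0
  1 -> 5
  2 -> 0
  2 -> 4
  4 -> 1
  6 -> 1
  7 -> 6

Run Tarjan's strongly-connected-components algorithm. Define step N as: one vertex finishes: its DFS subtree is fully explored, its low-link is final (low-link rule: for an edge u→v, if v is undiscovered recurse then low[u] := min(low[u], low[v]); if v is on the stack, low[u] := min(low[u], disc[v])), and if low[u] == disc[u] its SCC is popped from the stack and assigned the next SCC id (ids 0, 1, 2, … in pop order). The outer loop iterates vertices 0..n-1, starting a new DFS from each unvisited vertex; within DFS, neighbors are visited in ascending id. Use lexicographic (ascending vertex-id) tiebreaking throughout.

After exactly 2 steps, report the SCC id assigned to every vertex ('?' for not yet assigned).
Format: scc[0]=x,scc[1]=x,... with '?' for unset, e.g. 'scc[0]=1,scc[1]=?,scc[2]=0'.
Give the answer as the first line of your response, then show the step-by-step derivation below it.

scc[0]=?,scc[1]=?,scc[2]=?,scc[3]=?,scc[4]=?,scc[5]=0,scc[6]=?,scc[7]=?

step 1: low=(low[0]=0,low[1]=0,low[2]=0,low[3]=?,low[4]=2,low[5]=4,low[6]=?,low[7]=?); scc=(scc[0]=?,scc[1]=?,scc[2]=?,scc[3]=?,scc[4]=?,scc[5]=0,scc[6]=?,scc[7]=?)
step 2: low=(low[0]=0,low[1]=0,low[2]=0,low[3]=?,low[4]=2,low[5]=4,low[6]=?,low[7]=?); scc=(scc[0]=?,scc[1]=?,scc[2]=?,scc[3]=?,scc[4]=?,scc[5]=0,scc[6]=?,scc[7]=?)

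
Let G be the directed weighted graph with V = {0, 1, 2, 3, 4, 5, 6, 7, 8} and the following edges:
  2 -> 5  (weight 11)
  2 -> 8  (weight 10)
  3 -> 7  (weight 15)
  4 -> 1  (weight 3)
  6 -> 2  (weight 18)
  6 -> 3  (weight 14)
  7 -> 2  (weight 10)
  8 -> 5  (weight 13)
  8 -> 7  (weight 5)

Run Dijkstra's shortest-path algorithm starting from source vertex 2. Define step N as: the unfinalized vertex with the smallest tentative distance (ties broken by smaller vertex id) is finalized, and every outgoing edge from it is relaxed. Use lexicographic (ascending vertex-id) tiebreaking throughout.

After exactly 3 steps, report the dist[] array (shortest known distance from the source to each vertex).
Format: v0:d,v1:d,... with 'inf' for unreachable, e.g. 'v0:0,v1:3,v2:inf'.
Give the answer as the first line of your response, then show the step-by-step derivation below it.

v0:inf,v1:inf,v2:0,v3:inf,v4:inf,v5:11,v6:inf,v7:15,v8:10

step 1: dist = v0:inf,v1:inf,v2:0,v3:inf,v4:inf,v5:11,v6:inf,v7:inf,v8:10
step 2: dist = v0:inf,v1:inf,v2:0,v3:inf,v4:inf,v5:11,v6:inf,v7:15,v8:10
step 3: dist = v0:inf,v1:inf,v2:0,v3:inf,v4:inf,v5:11,v6:inf,v7:15,v8:10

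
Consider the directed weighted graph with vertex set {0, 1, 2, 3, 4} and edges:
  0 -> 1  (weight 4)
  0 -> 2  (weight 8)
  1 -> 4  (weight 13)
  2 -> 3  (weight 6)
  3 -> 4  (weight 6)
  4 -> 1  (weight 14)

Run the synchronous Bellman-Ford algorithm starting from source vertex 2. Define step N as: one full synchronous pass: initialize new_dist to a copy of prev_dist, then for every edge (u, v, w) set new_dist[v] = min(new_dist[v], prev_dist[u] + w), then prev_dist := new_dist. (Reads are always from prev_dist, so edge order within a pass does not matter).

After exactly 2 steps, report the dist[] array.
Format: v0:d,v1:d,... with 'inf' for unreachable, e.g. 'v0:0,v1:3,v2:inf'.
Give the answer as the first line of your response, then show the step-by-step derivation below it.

v0:inf,v1:inf,v2:0,v3:6,v4:12

step 1: dist = v0:inf,v1:inf,v2:0,v3:6,v4:inf
step 2: dist = v0:inf,v1:inf,v2:0,v3:6,v4:12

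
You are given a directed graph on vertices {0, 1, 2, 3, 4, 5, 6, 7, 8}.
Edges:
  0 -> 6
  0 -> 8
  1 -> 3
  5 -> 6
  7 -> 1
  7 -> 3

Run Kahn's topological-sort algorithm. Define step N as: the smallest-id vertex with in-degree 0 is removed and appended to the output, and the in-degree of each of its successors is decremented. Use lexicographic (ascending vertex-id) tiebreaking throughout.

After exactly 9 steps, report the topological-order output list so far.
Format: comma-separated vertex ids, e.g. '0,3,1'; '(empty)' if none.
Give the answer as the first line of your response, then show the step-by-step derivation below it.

0,2,4,5,6,7,1,3,8

step 1: output 0; order=[0]; indeg=(0,1,0,2,0,0,1,0,0)
step 2: output 2; order=[0,2]; indeg=(0,1,0,2,0,0,1,0,0)
step 3: output 4; order=[0,2,4]; indeg=(0,1,0,2,0,0,1,0,0)
step 4: output 5; order=[0,2,4,5]; indeg=(0,1,0,2,0,0,0,0,0)
step 5: output 6; order=[0,2,4,5,6]; indeg=(0,1,0,2,0,0,0,0,0)
step 6: output 7; order=[0,2,4,5,6,7]; indeg=(0,0,0,1,0,0,0,0,0)
step 7: output 1; order=[0,2,4,5,6,7,1]; indeg=(0,0,0,0,0,0,0,0,0)
step 8: output 3; order=[0,2,4,5,6,7,1,3]; indeg=(0,0,0,0,0,0,0,0,0)
step 9: output 8; order=[0,2,4,5,6,7,1,3,8]; indeg=(0,0,0,0,0,0,0,0,0)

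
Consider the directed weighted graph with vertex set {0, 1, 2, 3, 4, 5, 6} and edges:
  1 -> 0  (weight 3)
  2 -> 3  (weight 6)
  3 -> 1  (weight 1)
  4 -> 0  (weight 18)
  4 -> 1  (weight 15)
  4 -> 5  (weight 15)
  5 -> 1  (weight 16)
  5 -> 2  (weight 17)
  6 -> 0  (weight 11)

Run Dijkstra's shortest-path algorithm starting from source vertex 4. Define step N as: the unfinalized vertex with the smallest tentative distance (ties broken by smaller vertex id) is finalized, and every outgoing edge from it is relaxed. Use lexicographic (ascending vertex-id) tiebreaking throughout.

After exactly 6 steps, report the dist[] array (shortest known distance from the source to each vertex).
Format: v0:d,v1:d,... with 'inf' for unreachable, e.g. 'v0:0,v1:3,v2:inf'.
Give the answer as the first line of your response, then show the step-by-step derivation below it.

v0:18,v1:15,v2:32,v3:38,v4:0,v5:15,v6:inf

step 1: dist = v0:18,v1:15,v2:inf,v3:inf,v4:0,v5:15,v6:inf
step 2: dist = v0:18,v1:15,v2:inf,v3:inf,v4:0,v5:15,v6:inf
step 3: dist = v0:18,v1:15,v2:32,v3:inf,v4:0,v5:15,v6:inf
step 4: dist = v0:18,v1:15,v2:32,v3:inf,v4:0,v5:15,v6:inf
step 5: dist = v0:18,v1:15,v2:32,v3:38,v4:0,v5:15,v6:inf
step 6: dist = v0:18,v1:15,v2:32,v3:38,v4:0,v5:15,v6:inf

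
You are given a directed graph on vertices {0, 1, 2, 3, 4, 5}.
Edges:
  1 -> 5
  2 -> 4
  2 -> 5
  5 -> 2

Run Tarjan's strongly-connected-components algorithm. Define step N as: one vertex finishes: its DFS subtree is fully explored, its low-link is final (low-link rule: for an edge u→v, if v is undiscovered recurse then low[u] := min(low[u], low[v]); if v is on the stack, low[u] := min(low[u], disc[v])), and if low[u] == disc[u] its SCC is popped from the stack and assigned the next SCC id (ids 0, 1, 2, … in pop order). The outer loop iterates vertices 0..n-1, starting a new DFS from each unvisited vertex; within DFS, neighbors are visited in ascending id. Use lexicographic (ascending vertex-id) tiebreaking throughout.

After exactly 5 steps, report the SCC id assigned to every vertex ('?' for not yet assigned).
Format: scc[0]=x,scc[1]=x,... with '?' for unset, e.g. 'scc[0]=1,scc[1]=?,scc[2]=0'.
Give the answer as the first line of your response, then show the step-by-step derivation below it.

scc[0]=0,scc[1]=3,scc[2]=2,scc[3]=?,scc[4]=1,scc[5]=2

step 1: low=(low[0]=0,low[1]=?,low[2]=?,low[3]=?,low[4]=?,low[5]=?); scc=(scc[0]=0,scc[1]=?,scc[2]=?,scc[3]=?,scc[4]=?,scc[5]=?)
step 2: low=(low[0]=0,low[1]=1,low[2]=3,low[3]=?,low[4]=4,low[5]=2); scc=(scc[0]=0,scc[1]=?,scc[2]=?,scc[3]=?,scc[4]=1,scc[5]=?)
step 3: low=(low[0]=0,low[1]=1,low[2]=2,low[3]=?,low[4]=4,low[5]=2); scc=(scc[0]=0,scc[1]=?,scc[2]=?,scc[3]=?,scc[4]=1,scc[5]=?)
step 4: low=(low[0]=0,low[1]=1,low[2]=2,low[3]=?,low[4]=4,low[5]=2); scc=(scc[0]=0,scc[1]=?,scc[2]=2,scc[3]=?,scc[4]=1,scc[5]=2)
step 5: low=(low[0]=0,low[1]=1,low[2]=2,low[3]=?,low[4]=4,low[5]=2); scc=(scc[0]=0,scc[1]=3,scc[2]=2,scc[3]=?,scc[4]=1,scc[5]=2)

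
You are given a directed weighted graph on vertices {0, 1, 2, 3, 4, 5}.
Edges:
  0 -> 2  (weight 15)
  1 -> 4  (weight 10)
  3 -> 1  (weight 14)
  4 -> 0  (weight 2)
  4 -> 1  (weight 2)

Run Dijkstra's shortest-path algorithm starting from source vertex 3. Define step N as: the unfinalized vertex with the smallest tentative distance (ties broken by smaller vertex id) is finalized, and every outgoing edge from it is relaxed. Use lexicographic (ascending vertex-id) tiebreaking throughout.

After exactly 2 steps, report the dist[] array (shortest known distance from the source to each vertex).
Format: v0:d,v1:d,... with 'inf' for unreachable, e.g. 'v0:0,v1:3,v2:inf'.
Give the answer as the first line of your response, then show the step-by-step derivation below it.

v0:inf,v1:14,v2:inf,v3:0,v4:24,v5:inf

step 1: dist = v0:inf,v1:14,v2:inf,v3:0,v4:inf,v5:inf
step 2: dist = v0:inf,v1:14,v2:inf,v3:0,v4:24,v5:inf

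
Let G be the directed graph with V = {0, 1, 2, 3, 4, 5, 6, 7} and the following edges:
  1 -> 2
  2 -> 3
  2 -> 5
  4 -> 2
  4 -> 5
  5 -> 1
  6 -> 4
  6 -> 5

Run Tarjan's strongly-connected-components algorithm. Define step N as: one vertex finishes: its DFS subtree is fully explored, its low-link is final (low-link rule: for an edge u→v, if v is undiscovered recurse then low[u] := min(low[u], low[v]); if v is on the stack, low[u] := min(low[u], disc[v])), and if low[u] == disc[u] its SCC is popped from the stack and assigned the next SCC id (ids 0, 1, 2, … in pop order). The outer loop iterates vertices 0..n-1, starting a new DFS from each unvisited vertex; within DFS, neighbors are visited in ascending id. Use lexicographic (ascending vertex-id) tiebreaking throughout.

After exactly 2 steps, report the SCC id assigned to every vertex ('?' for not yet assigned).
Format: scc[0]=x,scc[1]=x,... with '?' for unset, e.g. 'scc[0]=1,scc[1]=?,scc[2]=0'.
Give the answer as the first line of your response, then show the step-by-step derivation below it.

scc[0]=0,scc[1]=?,scc[2]=?,scc[3]=1,scc[4]=?,scc[5]=?,scc[6]=?,scc[7]=?

step 1: low=(low[0]=0,low[1]=?,low[2]=?,low[3]=?,low[4]=?,low[5]=?,low[6]=?,low[7]=?); scc=(scc[0]=0,scc[1]=?,scc[2]=?,scc[3]=?,scc[4]=?,scc[5]=?,scc[6]=?,scc[7]=?)
step 2: low=(low[0]=0,low[1]=1,low[2]=2,low[3]=3,low[4]=?,low[5]=?,low[6]=?,low[7]=?); scc=(scc[0]=0,scc[1]=?,scc[2]=?,scc[3]=1,scc[4]=?,scc[5]=?,scc[6]=?,scc[7]=?)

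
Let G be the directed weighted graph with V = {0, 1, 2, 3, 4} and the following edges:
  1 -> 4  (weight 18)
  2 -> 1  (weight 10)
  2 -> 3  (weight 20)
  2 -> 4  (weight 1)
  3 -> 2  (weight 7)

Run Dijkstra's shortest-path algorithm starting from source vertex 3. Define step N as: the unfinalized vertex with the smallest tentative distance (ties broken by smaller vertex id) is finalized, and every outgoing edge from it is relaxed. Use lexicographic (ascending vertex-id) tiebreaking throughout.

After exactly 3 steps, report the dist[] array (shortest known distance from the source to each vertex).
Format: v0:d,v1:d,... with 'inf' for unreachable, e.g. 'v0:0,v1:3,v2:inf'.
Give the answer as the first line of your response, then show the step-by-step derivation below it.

v0:inf,v1:17,v2:7,v3:0,v4:8

step 1: dist = v0:inf,v1:inf,v2:7,v3:0,v4:inf
step 2: dist = v0:inf,v1:17,v2:7,v3:0,v4:8
step 3: dist = v0:inf,v1:17,v2:7,v3:0,v4:8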